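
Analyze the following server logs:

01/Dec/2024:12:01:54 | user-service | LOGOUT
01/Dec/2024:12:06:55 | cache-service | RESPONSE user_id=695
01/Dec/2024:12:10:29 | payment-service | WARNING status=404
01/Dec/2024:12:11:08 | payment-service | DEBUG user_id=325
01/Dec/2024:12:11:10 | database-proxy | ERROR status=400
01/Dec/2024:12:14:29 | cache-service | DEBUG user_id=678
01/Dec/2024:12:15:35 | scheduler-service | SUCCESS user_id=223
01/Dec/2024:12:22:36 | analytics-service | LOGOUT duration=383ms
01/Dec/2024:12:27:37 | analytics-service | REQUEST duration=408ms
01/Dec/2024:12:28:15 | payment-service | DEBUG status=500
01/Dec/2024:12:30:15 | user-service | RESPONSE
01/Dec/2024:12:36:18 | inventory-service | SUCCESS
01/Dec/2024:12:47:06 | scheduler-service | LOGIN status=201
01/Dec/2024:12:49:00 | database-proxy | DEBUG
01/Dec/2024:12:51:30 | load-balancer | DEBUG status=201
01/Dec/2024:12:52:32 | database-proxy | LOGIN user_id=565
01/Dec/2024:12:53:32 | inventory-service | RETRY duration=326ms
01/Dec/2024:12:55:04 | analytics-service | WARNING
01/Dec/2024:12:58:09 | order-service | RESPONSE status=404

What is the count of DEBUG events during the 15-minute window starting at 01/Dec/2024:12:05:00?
2

To count events in the time window:

1. Window boundaries: 01/Dec/2024:12:05:00 to 01/Dec/2024:12:20:00
2. Filter for DEBUG events within this window
3. Count matching events: 2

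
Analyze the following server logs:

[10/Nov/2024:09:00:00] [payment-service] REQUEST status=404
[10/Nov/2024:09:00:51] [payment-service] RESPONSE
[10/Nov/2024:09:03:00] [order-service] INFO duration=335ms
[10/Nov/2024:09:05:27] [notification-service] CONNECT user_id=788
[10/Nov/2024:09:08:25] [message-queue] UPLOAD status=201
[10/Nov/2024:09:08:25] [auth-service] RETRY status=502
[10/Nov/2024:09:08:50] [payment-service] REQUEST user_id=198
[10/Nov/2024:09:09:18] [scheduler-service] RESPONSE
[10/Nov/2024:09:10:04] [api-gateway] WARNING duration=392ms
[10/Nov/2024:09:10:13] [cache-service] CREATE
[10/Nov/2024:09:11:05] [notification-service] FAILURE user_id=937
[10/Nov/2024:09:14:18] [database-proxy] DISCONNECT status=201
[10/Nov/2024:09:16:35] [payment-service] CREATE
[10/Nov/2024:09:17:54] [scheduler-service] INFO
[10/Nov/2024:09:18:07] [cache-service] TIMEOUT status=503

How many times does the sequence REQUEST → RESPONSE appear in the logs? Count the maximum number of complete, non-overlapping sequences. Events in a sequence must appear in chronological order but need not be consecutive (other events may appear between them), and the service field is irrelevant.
2

To count sequences:

1. Look for pattern: REQUEST → RESPONSE
2. Greedily scan the log in chronological order, matching each sequence element in turn (ignoring service)
3. Each time the full pattern completes, increment the count and restart matching from the next event
4. Complete non-overlapping sequences found: 2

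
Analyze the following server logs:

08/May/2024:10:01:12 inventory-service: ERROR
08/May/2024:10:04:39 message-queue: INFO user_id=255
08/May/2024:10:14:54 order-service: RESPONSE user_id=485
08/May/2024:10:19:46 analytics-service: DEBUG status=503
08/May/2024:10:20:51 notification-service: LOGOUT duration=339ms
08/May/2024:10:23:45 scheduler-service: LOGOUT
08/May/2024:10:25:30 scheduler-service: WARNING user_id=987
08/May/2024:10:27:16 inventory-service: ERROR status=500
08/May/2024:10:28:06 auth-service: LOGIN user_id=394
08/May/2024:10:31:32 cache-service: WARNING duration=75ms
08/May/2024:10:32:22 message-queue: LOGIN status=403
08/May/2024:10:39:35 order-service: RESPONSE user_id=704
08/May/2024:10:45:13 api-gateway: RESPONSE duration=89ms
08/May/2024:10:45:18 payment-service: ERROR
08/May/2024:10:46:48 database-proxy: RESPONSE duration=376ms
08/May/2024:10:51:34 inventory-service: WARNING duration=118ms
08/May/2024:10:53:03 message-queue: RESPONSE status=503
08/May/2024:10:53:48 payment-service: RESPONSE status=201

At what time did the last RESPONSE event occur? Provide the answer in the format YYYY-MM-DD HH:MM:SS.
2024-05-08 10:53:48

To find the last event:

1. Filter for all RESPONSE events
2. Sort by timestamp
3. Select the last one
4. Timestamp: 2024-05-08 10:53:48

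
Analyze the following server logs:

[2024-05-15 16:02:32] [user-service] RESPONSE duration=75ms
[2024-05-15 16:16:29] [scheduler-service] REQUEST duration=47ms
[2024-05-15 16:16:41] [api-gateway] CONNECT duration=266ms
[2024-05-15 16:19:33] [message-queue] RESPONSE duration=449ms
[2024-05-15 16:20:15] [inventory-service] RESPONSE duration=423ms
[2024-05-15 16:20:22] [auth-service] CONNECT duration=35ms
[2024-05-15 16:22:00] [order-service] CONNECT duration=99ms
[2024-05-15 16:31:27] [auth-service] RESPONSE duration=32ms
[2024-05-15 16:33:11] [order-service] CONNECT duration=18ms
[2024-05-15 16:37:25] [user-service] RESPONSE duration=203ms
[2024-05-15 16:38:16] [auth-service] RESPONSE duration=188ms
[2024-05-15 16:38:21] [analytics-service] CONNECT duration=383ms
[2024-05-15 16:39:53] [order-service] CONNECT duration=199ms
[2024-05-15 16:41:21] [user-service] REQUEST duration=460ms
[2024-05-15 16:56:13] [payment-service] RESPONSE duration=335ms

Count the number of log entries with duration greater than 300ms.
5

To count timeouts:

1. Threshold: 300ms
2. Extract duration from each log entry
3. Count entries where duration > 300
4. Timeout count: 5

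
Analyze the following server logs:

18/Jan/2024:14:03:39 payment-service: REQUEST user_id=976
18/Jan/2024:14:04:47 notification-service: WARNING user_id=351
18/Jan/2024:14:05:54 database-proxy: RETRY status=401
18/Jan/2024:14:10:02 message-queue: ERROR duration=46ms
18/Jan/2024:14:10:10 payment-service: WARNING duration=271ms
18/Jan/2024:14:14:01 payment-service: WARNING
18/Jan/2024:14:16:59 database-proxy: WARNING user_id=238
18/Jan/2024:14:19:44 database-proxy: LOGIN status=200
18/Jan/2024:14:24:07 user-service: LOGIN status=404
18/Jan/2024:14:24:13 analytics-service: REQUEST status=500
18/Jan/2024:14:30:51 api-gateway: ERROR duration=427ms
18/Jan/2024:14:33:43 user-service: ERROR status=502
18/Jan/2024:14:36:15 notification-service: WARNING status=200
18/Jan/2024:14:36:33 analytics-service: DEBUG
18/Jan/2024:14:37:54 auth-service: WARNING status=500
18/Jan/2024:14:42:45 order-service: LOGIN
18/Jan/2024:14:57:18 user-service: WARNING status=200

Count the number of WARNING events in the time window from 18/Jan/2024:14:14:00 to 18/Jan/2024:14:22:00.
2

To count events in the time window:

1. Window boundaries: 18/Jan/2024:14:14:00 to 18/Jan/2024:14:22:00
2. Filter for WARNING events within this window
3. Count matching events: 2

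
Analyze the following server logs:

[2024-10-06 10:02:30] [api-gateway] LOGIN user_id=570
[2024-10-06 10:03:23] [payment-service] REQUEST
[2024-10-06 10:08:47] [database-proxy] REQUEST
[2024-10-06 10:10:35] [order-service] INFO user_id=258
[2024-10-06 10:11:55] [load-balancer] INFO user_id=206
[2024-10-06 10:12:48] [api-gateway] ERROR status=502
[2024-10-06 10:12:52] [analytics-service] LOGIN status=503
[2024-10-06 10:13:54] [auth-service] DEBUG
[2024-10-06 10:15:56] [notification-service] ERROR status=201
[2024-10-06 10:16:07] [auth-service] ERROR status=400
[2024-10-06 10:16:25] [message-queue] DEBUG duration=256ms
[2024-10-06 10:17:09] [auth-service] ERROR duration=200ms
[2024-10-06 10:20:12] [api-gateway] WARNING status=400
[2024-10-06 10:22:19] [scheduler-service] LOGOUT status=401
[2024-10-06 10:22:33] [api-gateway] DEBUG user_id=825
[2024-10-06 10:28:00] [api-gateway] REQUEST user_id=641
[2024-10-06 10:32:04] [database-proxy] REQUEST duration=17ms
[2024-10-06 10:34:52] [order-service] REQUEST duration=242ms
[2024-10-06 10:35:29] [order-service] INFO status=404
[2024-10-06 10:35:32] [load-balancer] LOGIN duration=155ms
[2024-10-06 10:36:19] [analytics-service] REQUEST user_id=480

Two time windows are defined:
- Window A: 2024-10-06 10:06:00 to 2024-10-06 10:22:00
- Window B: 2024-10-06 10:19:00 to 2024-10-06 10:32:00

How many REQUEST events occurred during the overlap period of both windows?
0

To find overlap events:

1. Window A: 2024-10-06 10:06:00 to 2024-10-06 10:22:00
2. Window B: 2024-10-06 10:19:00 to 2024-10-06 10:32:00
3. Overlap period: 2024-10-06 10:19:00 to 2024-10-06 10:22:00
4. Count REQUEST events in overlap: 0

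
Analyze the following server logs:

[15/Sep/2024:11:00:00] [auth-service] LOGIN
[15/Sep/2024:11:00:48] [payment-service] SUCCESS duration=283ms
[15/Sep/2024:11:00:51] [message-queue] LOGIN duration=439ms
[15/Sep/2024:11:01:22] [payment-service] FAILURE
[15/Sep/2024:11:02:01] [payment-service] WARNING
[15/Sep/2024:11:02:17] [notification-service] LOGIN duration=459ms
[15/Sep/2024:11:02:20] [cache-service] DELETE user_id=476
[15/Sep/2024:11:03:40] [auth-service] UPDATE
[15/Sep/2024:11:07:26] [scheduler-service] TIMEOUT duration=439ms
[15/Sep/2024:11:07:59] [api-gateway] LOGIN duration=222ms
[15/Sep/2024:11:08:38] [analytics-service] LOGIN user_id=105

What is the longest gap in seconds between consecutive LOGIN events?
342

To find the longest gap:

1. Extract all LOGIN events in chronological order
2. Calculate time differences between consecutive events
3. Find the maximum difference
4. Longest gap: 342 seconds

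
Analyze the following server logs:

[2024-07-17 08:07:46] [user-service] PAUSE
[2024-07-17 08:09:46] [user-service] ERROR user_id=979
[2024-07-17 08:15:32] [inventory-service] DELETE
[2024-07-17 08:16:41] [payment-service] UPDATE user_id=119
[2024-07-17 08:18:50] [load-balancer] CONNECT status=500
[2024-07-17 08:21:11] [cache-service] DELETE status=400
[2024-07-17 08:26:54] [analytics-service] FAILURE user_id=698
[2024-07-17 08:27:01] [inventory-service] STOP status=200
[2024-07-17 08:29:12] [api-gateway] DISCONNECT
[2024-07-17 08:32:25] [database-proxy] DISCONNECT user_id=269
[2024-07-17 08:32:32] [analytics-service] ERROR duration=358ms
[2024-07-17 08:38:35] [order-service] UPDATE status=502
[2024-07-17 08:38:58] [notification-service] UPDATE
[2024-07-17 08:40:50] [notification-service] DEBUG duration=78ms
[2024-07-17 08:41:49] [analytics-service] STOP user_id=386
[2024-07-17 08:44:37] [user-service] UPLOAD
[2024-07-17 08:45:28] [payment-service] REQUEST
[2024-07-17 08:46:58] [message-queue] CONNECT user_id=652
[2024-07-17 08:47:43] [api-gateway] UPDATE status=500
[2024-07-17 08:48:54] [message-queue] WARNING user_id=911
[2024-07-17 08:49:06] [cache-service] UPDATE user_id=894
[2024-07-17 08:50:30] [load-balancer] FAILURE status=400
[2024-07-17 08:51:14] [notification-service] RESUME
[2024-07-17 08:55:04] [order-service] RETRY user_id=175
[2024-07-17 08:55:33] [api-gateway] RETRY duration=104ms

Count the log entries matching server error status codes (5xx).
3

To find matching entries:

1. Pattern to match: server error status codes (5xx)
2. Scan each log entry for the pattern
3. Count matches: 3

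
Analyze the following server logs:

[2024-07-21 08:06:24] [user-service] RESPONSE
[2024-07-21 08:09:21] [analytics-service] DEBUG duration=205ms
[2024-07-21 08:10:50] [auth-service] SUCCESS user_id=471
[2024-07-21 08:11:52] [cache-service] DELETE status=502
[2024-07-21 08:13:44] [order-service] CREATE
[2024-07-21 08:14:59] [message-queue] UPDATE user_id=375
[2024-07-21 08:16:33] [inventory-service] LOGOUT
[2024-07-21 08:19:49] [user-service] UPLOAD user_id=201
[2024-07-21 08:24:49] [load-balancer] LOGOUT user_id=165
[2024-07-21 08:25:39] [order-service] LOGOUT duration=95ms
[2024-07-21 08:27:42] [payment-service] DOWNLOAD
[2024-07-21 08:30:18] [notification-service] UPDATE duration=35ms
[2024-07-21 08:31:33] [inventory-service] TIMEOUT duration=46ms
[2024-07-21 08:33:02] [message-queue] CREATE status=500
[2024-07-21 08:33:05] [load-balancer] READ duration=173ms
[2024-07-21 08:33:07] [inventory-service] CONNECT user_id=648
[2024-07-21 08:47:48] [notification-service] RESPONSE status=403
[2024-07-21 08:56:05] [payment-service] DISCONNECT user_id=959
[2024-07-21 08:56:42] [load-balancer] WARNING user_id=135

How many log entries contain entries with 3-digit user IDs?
7

To find matching entries:

1. Pattern to match: entries with 3-digit user IDs
2. Scan each log entry for the pattern
3. Count matches: 7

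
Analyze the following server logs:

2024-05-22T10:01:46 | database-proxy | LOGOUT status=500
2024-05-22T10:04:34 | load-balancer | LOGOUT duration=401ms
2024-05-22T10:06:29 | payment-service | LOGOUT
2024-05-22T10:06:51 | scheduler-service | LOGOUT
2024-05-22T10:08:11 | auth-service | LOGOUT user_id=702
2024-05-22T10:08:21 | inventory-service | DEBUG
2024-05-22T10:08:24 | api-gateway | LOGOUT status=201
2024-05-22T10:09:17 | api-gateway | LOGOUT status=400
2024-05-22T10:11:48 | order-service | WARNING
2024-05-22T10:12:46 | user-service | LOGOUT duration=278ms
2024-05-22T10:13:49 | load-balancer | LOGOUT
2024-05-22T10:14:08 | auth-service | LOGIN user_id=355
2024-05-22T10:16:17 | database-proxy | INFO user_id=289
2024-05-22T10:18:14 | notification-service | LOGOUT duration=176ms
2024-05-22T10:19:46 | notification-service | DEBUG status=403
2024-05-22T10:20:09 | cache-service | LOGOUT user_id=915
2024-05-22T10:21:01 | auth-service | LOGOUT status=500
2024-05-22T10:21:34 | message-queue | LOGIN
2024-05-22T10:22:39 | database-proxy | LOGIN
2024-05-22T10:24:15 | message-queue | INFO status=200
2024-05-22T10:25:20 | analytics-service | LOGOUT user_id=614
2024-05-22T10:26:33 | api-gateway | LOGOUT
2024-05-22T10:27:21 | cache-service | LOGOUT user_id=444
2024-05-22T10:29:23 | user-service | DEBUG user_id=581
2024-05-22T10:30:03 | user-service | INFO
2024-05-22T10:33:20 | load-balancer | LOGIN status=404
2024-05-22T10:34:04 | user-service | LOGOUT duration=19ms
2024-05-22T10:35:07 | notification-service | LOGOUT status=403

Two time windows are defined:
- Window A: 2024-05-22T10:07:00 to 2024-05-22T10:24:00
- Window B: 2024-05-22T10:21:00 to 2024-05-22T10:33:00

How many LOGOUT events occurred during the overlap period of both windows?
1

To find overlap events:

1. Window A: 2024-05-22T10:07:00 to 2024-05-22T10:24:00
2. Window B: 2024-05-22T10:21:00 to 2024-05-22T10:33:00
3. Overlap period: 2024-05-22T10:21:00 to 2024-05-22T10:24:00
4. Count LOGOUT events in overlap: 1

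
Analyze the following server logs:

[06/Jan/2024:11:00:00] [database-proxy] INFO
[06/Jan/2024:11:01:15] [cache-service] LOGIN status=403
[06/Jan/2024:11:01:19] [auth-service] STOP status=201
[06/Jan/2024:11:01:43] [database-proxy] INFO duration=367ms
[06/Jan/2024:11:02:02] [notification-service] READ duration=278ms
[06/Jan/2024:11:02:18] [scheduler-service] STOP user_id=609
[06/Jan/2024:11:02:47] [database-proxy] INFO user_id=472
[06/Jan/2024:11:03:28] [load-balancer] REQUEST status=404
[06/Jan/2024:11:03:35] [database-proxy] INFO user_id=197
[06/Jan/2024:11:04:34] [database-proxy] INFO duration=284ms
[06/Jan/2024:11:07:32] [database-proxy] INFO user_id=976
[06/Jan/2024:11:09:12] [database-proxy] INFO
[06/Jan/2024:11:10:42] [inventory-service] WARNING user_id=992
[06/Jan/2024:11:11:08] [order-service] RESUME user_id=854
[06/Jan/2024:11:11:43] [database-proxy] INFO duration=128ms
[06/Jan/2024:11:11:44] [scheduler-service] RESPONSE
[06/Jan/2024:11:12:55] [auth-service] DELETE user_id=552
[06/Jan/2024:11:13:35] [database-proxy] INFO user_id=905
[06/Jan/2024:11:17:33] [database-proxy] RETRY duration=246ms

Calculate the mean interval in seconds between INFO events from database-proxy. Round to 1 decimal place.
101.9

To calculate average interval:

1. Find all INFO events for database-proxy in order
2. Calculate time gaps between consecutive events
3. Compute mean of gaps: 815 / 8 = 101.9 seconds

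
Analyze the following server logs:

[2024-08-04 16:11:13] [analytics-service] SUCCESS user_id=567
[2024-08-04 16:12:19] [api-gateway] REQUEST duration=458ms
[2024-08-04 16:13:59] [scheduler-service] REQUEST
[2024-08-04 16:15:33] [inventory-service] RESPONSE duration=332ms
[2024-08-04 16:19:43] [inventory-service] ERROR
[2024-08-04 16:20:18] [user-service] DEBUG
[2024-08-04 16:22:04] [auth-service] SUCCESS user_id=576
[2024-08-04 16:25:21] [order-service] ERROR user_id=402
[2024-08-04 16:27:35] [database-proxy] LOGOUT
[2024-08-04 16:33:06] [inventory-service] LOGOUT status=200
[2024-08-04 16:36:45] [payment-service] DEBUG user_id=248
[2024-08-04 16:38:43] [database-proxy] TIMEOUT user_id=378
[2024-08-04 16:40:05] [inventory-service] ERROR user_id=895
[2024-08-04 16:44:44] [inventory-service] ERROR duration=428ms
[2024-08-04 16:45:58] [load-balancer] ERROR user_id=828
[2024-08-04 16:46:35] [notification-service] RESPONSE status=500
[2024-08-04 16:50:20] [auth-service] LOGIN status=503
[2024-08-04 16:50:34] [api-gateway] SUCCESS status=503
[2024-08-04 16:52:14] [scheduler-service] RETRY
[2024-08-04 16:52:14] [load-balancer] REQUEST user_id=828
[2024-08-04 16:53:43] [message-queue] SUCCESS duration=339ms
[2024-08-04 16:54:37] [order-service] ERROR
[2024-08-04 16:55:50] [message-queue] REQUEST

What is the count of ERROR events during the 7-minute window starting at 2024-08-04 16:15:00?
1

To count events in the time window:

1. Window boundaries: 2024-08-04 16:15:00 to 2024-08-04 16:22:00
2. Filter for ERROR events within this window
3. Count matching events: 1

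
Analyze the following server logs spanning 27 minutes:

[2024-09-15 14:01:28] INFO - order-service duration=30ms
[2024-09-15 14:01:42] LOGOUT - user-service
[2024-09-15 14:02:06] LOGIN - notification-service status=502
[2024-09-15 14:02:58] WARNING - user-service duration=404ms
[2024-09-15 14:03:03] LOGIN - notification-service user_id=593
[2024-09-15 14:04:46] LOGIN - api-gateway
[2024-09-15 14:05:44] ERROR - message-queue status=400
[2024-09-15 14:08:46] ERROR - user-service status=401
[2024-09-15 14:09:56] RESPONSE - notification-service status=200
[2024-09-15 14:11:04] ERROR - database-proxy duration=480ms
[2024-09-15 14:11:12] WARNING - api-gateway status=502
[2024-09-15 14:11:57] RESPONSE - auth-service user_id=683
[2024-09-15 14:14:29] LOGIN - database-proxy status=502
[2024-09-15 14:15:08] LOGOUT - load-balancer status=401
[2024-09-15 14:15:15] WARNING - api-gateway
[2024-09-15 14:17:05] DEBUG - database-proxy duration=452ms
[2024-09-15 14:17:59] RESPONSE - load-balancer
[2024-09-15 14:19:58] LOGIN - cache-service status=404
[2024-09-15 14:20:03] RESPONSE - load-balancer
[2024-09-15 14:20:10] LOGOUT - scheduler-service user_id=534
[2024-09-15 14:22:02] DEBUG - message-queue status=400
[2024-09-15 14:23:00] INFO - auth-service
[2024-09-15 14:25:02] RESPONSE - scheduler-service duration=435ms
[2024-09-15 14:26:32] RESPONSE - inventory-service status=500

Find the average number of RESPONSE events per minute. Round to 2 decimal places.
0.22

To calculate the rate:

1. Count total RESPONSE events: 6
2. Total time period: 27 minutes
3. Rate = 6 / 27 = 0.22 events per minute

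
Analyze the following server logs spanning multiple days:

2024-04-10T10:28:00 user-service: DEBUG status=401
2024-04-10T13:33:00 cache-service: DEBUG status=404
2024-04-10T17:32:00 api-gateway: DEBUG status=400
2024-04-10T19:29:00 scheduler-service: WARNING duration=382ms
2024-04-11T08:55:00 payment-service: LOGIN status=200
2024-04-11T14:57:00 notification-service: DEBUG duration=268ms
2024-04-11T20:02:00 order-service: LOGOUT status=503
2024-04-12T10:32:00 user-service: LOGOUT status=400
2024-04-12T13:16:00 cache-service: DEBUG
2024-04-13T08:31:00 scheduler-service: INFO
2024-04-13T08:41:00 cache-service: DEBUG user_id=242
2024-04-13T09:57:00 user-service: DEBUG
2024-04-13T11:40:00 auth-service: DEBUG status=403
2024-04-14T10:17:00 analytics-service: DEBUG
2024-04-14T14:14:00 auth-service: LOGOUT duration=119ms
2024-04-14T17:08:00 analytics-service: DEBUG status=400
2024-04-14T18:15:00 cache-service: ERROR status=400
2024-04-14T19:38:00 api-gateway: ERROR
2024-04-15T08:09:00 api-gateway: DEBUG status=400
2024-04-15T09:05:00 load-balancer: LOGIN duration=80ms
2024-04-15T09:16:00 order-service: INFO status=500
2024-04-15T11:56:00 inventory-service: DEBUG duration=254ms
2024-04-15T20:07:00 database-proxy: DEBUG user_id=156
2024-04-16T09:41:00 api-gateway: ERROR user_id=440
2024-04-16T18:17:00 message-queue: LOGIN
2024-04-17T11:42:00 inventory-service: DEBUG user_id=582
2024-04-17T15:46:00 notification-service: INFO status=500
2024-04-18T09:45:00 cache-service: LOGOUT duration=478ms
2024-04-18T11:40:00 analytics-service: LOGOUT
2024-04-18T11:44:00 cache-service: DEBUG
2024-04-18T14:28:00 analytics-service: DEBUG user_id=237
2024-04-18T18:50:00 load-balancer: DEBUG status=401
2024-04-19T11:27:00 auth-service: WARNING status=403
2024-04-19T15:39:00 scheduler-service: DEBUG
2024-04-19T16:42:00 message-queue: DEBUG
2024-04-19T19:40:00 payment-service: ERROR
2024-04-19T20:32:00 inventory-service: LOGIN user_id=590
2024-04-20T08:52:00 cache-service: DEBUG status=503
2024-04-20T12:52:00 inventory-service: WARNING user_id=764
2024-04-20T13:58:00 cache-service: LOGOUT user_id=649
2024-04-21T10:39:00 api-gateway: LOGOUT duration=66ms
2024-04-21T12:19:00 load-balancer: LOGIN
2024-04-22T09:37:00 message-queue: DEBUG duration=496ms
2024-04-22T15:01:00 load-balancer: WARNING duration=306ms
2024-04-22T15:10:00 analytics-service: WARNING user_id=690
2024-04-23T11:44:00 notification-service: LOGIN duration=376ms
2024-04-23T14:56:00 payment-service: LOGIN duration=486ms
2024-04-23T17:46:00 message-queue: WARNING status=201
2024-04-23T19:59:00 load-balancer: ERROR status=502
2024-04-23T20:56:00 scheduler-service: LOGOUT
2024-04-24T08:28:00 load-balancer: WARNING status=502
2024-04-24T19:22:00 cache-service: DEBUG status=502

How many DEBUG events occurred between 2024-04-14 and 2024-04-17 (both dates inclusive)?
6

To filter by date range:

1. Date range: 2024-04-14 through 2024-04-17, both dates inclusive
2. Filter for DEBUG events whose date falls in this range
3. Count matching events: 6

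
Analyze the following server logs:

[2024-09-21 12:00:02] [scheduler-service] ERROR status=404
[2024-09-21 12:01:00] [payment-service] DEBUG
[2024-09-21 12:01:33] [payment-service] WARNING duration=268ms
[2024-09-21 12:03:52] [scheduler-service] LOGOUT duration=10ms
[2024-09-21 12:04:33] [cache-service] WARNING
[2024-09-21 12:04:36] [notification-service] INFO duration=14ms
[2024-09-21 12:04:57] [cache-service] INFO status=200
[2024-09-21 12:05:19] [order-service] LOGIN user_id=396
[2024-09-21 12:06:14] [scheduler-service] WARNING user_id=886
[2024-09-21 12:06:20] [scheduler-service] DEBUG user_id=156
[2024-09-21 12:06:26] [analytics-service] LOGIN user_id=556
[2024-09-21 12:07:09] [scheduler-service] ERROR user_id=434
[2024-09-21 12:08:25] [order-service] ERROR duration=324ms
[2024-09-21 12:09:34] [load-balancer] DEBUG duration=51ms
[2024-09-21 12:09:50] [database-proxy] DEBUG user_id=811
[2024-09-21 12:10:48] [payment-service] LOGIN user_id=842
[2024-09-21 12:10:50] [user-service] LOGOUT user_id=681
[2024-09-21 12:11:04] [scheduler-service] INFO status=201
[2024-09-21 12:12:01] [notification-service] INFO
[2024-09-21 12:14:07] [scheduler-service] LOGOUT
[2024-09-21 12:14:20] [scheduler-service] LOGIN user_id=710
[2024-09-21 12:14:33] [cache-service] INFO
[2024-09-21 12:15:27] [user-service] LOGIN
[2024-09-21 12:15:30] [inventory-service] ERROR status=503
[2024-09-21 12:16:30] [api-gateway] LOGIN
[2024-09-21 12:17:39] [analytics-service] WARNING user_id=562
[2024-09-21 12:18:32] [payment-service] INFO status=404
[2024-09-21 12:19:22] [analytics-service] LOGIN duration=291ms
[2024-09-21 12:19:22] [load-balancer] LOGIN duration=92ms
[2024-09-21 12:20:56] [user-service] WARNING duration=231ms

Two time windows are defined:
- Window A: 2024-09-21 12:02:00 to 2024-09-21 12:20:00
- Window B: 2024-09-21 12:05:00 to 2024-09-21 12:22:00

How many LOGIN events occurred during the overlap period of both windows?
8

To find overlap events:

1. Window A: 2024-09-21 12:02:00 to 2024-09-21 12:20:00
2. Window B: 2024-09-21 12:05:00 to 2024-09-21 12:22:00
3. Overlap period: 2024-09-21 12:05:00 to 2024-09-21 12:20:00
4. Count LOGIN events in overlap: 8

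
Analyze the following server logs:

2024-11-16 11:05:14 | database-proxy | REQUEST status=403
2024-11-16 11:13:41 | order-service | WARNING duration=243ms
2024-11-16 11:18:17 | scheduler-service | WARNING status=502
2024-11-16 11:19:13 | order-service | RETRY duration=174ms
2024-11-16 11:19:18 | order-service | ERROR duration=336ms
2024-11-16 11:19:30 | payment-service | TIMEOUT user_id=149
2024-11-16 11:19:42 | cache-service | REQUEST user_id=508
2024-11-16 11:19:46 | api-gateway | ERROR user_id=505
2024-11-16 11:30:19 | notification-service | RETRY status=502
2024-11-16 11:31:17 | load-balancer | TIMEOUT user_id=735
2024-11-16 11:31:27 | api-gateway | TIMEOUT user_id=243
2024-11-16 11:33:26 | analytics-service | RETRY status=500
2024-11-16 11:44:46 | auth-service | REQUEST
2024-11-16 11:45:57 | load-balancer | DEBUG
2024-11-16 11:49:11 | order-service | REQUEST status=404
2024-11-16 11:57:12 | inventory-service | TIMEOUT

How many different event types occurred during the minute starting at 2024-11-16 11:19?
4

To count unique event types:

1. Filter events in the minute starting at 2024-11-16 11:19
2. Extract event types from matching entries
3. Count unique types: 4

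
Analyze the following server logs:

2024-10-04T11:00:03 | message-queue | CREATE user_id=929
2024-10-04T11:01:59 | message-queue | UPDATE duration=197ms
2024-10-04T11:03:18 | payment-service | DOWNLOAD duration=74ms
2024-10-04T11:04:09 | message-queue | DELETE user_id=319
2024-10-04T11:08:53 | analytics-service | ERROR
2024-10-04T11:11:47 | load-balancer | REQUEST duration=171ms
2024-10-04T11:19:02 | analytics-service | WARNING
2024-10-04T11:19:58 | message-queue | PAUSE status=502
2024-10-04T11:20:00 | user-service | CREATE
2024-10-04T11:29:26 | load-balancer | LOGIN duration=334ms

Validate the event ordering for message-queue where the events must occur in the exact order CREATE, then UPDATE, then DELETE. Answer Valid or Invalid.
Valid

To validate ordering:

1. Required order: CREATE → UPDATE → DELETE
2. Rule: the events must occur in the exact order CREATE, then UPDATE, then DELETE
3. Check actual order of events for message-queue
4. Result: Valid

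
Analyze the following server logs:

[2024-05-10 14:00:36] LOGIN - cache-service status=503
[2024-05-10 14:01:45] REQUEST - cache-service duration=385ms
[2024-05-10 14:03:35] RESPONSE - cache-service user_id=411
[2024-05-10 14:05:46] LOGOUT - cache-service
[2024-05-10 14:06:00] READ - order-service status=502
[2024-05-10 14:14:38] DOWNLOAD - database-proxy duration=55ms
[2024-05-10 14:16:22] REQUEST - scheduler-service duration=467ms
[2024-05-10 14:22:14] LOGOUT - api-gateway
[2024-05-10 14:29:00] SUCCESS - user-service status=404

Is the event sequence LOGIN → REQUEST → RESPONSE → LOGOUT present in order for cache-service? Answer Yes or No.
Yes

To verify sequence order:

1. Find all events in sequence LOGIN → REQUEST → RESPONSE → LOGOUT for cache-service
2. Extract their timestamps
3. Check if timestamps are in ascending order
4. Result: Yes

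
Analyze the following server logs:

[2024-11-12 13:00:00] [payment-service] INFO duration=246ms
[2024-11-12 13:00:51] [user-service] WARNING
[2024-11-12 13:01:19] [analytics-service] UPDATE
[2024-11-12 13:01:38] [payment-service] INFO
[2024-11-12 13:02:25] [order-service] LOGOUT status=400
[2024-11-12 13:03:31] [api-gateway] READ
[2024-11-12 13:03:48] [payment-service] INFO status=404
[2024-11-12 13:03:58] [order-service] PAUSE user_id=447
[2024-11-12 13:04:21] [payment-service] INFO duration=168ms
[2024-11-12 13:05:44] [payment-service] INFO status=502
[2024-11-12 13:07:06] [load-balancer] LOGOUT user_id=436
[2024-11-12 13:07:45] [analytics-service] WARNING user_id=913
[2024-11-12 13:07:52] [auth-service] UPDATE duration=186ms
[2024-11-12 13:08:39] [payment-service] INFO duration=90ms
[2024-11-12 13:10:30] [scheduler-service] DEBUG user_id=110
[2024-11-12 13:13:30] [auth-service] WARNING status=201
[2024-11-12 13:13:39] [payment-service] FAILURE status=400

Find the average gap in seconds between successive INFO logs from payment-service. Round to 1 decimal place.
103.8

To calculate average interval:

1. Find all INFO events for payment-service in order
2. Calculate time gaps between consecutive events
3. Compute mean of gaps: 519 / 5 = 103.8 seconds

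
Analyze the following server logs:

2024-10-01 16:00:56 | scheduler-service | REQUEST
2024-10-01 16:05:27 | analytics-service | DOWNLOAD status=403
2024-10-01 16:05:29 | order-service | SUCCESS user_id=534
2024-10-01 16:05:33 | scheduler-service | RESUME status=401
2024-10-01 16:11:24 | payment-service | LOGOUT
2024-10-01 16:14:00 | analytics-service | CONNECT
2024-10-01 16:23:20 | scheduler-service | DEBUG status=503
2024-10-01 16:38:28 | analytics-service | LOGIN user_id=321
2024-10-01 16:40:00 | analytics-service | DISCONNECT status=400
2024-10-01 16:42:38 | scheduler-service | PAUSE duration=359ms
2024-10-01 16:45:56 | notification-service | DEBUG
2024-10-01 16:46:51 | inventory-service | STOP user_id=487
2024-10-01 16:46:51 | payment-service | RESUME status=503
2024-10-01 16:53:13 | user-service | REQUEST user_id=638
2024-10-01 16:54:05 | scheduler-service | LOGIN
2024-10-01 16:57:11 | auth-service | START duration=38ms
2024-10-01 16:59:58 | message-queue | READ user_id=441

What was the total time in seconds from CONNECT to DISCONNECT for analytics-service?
1560

To calculate state duration:

1. Find CONNECT event for analytics-service: 2024-10-01 16:14:00
2. Find DISCONNECT event for analytics-service: 2024-10-01 16:40:00
3. Calculate duration: 2024-10-01 16:40:00 - 2024-10-01 16:14:00 = 1560 seconds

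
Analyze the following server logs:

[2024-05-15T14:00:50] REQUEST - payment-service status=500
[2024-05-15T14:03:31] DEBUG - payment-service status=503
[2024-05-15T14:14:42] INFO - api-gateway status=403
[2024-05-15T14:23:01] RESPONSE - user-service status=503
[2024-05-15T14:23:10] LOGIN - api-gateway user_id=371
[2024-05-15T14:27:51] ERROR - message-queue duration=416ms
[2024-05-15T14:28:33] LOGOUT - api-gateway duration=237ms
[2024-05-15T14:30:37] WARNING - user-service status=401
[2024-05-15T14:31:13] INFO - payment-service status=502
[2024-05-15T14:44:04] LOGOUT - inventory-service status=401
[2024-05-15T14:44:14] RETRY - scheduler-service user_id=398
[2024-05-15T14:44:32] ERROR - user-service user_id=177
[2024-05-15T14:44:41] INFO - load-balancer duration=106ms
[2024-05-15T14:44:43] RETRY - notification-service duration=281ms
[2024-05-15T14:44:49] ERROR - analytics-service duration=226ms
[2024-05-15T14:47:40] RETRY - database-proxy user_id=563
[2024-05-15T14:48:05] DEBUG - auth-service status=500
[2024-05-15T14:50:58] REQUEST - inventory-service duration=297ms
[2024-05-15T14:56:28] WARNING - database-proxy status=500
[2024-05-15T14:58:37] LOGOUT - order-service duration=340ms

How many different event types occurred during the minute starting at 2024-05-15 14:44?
4

To count unique event types:

1. Filter events in the minute starting at 2024-05-15 14:44
2. Extract event types from matching entries
3. Count unique types: 4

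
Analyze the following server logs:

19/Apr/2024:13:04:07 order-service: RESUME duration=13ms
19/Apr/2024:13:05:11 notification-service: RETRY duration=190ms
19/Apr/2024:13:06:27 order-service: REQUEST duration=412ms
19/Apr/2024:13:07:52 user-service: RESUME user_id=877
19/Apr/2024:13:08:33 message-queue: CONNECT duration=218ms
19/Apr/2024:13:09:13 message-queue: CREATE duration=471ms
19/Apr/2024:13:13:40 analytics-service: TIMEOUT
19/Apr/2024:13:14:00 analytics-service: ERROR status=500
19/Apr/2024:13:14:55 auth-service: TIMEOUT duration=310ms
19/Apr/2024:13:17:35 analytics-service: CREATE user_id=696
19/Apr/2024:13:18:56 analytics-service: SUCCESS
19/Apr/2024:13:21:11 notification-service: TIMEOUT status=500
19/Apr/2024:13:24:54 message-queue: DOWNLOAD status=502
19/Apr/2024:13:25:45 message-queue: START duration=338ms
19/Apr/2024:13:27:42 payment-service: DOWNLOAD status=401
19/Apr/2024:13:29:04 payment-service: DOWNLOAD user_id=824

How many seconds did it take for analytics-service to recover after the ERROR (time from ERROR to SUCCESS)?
296

To calculate recovery time:

1. Find ERROR event for analytics-service: 19/Apr/2024:13:14:00
2. Find next SUCCESS event for analytics-service: 19/Apr/2024:13:18:56
3. Recovery time: 19/Apr/2024:13:18:56 - 19/Apr/2024:13:14:00 = 296 seconds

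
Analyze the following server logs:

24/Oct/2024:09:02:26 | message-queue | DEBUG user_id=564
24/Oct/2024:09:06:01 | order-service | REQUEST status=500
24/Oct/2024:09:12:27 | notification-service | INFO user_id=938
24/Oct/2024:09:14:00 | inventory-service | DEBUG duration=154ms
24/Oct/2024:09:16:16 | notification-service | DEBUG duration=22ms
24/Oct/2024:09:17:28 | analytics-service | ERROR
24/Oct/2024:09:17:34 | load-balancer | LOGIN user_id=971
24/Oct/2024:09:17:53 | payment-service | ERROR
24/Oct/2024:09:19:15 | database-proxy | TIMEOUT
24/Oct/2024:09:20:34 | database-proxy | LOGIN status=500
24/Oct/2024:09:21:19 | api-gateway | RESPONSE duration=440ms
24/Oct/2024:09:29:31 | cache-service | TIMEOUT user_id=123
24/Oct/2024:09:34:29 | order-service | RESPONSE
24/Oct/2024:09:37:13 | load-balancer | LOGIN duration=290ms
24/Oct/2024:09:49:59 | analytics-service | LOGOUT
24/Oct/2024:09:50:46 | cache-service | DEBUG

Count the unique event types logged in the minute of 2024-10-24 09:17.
2

To count unique event types:

1. Filter events in the minute starting at 2024-10-24 09:17
2. Extract event types from matching entries
3. Count unique types: 2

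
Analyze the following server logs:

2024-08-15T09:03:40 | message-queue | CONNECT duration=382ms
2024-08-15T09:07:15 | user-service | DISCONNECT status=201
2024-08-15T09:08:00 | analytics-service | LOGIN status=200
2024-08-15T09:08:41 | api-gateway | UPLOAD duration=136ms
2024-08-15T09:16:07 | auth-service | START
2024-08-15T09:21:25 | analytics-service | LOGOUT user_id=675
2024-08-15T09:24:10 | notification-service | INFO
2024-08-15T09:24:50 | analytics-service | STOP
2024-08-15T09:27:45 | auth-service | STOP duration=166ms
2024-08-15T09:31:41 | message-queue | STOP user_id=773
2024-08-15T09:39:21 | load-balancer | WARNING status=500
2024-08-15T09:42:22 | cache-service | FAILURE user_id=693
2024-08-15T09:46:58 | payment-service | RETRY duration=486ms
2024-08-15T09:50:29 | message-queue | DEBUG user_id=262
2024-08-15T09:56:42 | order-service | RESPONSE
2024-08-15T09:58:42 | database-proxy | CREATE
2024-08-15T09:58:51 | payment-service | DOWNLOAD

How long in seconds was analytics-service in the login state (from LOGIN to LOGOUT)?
805

To calculate state duration:

1. Find LOGIN event for analytics-service: 2024-08-15T09:08:00
2. Find LOGOUT event for analytics-service: 2024-08-15T09:21:25
3. Calculate duration: 2024-08-15T09:21:25 - 2024-08-15T09:08:00 = 805 seconds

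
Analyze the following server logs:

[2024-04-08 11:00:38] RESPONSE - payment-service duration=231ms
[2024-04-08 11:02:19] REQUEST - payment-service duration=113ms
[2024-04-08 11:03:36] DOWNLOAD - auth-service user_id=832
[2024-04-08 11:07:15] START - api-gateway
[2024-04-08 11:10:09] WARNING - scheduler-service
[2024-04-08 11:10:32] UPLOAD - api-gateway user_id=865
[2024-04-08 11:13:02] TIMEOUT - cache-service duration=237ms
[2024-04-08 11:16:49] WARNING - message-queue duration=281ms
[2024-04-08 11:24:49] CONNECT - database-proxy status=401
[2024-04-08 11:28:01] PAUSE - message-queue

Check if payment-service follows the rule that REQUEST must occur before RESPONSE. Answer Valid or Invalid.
Invalid

To validate ordering:

1. Required order: REQUEST → RESPONSE
2. Rule: REQUEST must occur before RESPONSE
3. Check actual order of events for payment-service
4. Result: Invalid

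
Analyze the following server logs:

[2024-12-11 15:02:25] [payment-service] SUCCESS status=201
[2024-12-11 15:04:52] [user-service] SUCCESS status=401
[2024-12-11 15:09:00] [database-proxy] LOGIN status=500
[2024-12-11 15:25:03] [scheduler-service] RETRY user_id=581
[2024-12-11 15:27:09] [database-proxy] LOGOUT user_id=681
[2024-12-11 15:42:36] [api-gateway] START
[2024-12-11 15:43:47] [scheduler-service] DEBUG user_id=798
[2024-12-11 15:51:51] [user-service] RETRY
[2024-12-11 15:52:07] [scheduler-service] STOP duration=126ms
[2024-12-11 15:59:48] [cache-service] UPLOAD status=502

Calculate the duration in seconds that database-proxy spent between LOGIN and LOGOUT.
1089

To calculate state duration:

1. Find LOGIN event for database-proxy: 2024-12-11 15:09:00
2. Find LOGOUT event for database-proxy: 2024-12-11 15:27:09
3. Calculate duration: 2024-12-11 15:27:09 - 2024-12-11 15:09:00 = 1089 seconds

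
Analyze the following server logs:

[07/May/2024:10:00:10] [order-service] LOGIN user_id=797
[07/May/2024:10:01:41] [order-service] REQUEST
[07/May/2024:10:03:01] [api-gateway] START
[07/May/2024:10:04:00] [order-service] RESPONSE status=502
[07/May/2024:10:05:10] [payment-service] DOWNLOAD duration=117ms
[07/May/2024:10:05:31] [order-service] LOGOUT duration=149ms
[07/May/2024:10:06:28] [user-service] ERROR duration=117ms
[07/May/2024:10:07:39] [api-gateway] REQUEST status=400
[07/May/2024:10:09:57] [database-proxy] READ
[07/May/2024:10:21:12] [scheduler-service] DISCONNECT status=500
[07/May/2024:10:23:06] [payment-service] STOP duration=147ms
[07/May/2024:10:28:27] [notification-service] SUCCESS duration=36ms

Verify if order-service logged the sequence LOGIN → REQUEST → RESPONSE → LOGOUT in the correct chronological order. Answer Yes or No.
Yes

To verify sequence order:

1. Find all events in sequence LOGIN → REQUEST → RESPONSE → LOGOUT for order-service
2. Extract their timestamps
3. Check if timestamps are in ascending order
4. Result: Yes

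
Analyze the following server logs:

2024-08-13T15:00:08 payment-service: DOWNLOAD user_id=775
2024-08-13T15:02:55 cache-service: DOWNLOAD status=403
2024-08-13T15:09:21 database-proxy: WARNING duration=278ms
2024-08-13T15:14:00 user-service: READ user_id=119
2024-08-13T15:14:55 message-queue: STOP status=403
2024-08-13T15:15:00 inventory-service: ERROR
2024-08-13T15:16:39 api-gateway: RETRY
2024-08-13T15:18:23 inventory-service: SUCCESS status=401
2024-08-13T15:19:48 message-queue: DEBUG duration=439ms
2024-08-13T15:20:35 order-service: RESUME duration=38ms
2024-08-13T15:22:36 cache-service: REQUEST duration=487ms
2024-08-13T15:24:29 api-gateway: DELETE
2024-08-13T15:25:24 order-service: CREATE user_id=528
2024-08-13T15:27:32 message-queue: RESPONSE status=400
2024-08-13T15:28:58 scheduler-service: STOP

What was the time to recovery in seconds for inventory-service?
203

To calculate recovery time:

1. Find ERROR event for inventory-service: 2024-08-13T15:15:00
2. Find next SUCCESS event for inventory-service: 2024-08-13T15:18:23
3. Recovery time: 2024-08-13T15:18:23 - 2024-08-13T15:15:00 = 203 seconds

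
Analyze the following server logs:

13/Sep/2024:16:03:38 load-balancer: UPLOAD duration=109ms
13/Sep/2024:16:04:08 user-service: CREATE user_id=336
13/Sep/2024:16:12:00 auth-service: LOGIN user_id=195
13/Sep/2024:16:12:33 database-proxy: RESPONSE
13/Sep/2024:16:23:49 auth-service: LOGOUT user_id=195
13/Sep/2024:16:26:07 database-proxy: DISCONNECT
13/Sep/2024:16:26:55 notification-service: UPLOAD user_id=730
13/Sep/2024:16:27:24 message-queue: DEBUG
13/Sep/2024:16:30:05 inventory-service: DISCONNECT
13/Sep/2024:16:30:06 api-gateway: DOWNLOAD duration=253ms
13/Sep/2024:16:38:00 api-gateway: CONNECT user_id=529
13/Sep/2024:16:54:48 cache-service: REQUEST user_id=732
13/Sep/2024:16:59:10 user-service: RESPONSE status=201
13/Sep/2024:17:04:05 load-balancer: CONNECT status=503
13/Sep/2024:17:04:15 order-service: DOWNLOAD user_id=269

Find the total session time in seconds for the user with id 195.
709

To calculate session duration:

1. Find LOGIN event for user_id=195: 13/Sep/2024:16:12:00
2. Find LOGOUT event for user_id=195: 13/Sep/2024:16:23:49
3. Session duration: 13/Sep/2024:16:23:49 - 13/Sep/2024:16:12:00 = 709 seconds (11 minutes)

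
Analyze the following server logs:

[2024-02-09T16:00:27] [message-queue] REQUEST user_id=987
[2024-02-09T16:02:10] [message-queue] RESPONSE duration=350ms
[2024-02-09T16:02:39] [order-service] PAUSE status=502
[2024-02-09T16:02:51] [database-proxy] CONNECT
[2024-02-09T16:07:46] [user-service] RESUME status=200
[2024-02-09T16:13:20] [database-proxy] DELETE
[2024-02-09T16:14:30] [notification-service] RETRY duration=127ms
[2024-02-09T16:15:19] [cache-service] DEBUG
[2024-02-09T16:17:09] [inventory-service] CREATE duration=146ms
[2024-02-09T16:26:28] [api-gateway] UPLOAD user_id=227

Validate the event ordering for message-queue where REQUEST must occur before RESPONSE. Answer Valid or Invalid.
Valid

To validate ordering:

1. Required order: REQUEST → RESPONSE
2. Rule: REQUEST must occur before RESPONSE
3. Check actual order of events for message-queue
4. Result: Valid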